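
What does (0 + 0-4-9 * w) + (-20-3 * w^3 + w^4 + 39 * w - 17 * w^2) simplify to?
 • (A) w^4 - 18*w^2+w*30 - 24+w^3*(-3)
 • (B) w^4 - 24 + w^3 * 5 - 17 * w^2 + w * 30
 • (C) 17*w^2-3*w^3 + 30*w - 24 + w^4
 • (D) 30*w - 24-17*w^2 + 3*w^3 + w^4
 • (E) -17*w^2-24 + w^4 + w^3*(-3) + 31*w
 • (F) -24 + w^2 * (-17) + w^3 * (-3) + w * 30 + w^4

Adding the polynomials and combining like terms:
(0 + 0 - 4 - 9*w) + (-20 - 3*w^3 + w^4 + 39*w - 17*w^2)
= -24 + w^2 * (-17) + w^3 * (-3) + w * 30 + w^4
F) -24 + w^2 * (-17) + w^3 * (-3) + w * 30 + w^4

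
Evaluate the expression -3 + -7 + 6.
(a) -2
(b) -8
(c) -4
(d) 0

First: -3 + -7 = -10
Then: -10 + 6 = -4
c) -4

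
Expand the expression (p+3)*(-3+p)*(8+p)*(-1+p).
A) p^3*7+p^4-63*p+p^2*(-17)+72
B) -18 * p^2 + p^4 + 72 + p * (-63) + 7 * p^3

Expanding (p+3)*(-3+p)*(8+p)*(-1+p):
= p^3*7+p^4-63*p+p^2*(-17)+72
A) p^3*7+p^4-63*p+p^2*(-17)+72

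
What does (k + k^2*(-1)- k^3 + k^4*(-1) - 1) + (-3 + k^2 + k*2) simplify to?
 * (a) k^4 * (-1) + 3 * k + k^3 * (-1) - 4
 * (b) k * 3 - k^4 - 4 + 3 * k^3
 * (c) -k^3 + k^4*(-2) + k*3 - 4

Adding the polynomials and combining like terms:
(k + k^2*(-1) - k^3 + k^4*(-1) - 1) + (-3 + k^2 + k*2)
= k^4 * (-1) + 3 * k + k^3 * (-1) - 4
a) k^4 * (-1) + 3 * k + k^3 * (-1) - 4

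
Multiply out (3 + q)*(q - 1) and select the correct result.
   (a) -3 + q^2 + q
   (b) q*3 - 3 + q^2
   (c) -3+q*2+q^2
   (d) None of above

Expanding (3 + q)*(q - 1):
= -3+q*2+q^2
c) -3+q*2+q^2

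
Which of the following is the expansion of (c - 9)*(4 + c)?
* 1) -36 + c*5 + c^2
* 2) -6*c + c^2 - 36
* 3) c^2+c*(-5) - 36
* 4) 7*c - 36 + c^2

Expanding (c - 9)*(4 + c):
= c^2+c*(-5) - 36
3) c^2+c*(-5) - 36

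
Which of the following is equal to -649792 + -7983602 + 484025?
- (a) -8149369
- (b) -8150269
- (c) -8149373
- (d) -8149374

First: -649792 + -7983602 = -8633394
Then: -8633394 + 484025 = -8149369
a) -8149369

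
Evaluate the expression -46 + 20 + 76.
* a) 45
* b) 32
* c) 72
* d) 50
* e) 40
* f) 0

First: -46 + 20 = -26
Then: -26 + 76 = 50
d) 50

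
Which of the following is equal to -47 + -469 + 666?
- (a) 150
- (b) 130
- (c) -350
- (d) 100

First: -47 + -469 = -516
Then: -516 + 666 = 150
a) 150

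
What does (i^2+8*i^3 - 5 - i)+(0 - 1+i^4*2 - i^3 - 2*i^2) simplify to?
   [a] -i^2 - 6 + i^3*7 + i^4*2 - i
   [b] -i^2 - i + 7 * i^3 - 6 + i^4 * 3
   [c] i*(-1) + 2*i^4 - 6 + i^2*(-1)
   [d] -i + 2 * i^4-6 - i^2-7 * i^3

Adding the polynomials and combining like terms:
(i^2 + 8*i^3 - 5 - i) + (0 - 1 + i^4*2 - i^3 - 2*i^2)
= -i^2 - 6 + i^3*7 + i^4*2 - i
a) -i^2 - 6 + i^3*7 + i^4*2 - i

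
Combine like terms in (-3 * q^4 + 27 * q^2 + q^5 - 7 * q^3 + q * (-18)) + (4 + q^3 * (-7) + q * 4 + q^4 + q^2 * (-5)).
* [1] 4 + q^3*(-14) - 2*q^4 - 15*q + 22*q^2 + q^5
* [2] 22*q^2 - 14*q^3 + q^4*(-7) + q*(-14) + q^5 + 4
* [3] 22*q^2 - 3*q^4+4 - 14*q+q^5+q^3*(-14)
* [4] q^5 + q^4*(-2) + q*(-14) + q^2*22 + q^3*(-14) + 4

Adding the polynomials and combining like terms:
(-3*q^4 + 27*q^2 + q^5 - 7*q^3 + q*(-18)) + (4 + q^3*(-7) + q*4 + q^4 + q^2*(-5))
= q^5 + q^4*(-2) + q*(-14) + q^2*22 + q^3*(-14) + 4
4) q^5 + q^4*(-2) + q*(-14) + q^2*22 + q^3*(-14) + 4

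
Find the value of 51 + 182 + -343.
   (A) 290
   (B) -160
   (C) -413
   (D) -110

First: 51 + 182 = 233
Then: 233 + -343 = -110
D) -110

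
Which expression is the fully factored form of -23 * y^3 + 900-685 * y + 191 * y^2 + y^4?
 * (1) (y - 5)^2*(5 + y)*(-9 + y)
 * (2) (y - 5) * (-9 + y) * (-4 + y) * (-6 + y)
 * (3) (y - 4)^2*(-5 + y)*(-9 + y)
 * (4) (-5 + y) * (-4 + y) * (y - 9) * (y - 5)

We need to factor -23 * y^3 + 900-685 * y + 191 * y^2 + y^4.
The factored form is (-5 + y) * (-4 + y) * (y - 9) * (y - 5).
4) (-5 + y) * (-4 + y) * (y - 9) * (y - 5)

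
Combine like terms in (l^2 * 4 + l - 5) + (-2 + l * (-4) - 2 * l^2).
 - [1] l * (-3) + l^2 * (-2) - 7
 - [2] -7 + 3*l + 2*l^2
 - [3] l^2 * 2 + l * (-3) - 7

Adding the polynomials and combining like terms:
(l^2*4 + l - 5) + (-2 + l*(-4) - 2*l^2)
= l^2 * 2 + l * (-3) - 7
3) l^2 * 2 + l * (-3) - 7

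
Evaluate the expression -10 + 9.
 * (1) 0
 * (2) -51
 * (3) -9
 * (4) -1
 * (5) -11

-10 + 9 = -1
4) -1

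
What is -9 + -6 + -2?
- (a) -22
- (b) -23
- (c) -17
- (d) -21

First: -9 + -6 = -15
Then: -15 + -2 = -17
c) -17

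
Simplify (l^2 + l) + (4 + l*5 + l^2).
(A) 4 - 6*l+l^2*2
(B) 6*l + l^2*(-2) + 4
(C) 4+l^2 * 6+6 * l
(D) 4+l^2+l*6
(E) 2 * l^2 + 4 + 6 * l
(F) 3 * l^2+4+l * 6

Adding the polynomials and combining like terms:
(l^2 + l) + (4 + l*5 + l^2)
= 2 * l^2 + 4 + 6 * l
E) 2 * l^2 + 4 + 6 * l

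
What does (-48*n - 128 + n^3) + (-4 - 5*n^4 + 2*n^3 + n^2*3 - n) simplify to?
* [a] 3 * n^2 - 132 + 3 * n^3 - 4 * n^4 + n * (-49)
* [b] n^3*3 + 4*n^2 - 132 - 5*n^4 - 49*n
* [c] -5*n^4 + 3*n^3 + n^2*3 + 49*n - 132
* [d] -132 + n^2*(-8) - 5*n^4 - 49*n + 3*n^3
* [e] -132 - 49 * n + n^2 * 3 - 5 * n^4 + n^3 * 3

Adding the polynomials and combining like terms:
(-48*n - 128 + n^3) + (-4 - 5*n^4 + 2*n^3 + n^2*3 - n)
= -132 - 49 * n + n^2 * 3 - 5 * n^4 + n^3 * 3
e) -132 - 49 * n + n^2 * 3 - 5 * n^4 + n^3 * 3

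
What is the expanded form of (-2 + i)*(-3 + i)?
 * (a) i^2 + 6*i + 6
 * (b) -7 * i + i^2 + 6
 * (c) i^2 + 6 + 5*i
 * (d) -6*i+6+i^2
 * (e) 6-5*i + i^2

Expanding (-2 + i)*(-3 + i):
= 6-5*i + i^2
e) 6-5*i + i^2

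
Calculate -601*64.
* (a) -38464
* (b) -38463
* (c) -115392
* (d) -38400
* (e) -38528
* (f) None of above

-601 * 64 = -38464
a) -38464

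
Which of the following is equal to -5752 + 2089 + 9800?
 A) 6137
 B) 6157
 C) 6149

First: -5752 + 2089 = -3663
Then: -3663 + 9800 = 6137
A) 6137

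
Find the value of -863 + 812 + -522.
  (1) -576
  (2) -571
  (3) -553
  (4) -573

First: -863 + 812 = -51
Then: -51 + -522 = -573
4) -573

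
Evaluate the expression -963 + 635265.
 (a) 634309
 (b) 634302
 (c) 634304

-963 + 635265 = 634302
b) 634302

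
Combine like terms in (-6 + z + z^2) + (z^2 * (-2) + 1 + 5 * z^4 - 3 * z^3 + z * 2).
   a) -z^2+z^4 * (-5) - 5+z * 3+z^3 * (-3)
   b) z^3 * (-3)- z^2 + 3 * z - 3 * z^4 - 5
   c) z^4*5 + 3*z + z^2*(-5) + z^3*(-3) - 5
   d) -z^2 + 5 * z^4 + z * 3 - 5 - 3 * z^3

Adding the polynomials and combining like terms:
(-6 + z + z^2) + (z^2*(-2) + 1 + 5*z^4 - 3*z^3 + z*2)
= -z^2 + 5 * z^4 + z * 3 - 5 - 3 * z^3
d) -z^2 + 5 * z^4 + z * 3 - 5 - 3 * z^3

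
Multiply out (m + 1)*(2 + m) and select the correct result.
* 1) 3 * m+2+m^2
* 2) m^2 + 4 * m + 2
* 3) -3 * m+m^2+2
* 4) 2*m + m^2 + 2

Expanding (m + 1)*(2 + m):
= 3 * m+2+m^2
1) 3 * m+2+m^2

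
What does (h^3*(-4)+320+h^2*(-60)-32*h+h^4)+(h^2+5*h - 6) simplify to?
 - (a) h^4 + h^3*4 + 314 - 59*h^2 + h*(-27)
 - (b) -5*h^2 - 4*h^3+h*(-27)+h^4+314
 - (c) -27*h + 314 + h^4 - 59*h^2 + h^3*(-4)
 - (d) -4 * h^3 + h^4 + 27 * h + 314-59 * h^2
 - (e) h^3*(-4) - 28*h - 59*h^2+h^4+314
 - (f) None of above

Adding the polynomials and combining like terms:
(h^3*(-4) + 320 + h^2*(-60) - 32*h + h^4) + (h^2 + 5*h - 6)
= -27*h + 314 + h^4 - 59*h^2 + h^3*(-4)
c) -27*h + 314 + h^4 - 59*h^2 + h^3*(-4)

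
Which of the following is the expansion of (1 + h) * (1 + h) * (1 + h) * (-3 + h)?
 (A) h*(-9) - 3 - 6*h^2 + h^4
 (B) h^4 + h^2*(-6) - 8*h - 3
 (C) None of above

Expanding (1 + h) * (1 + h) * (1 + h) * (-3 + h):
= h^4 + h^2*(-6) - 8*h - 3
B) h^4 + h^2*(-6) - 8*h - 3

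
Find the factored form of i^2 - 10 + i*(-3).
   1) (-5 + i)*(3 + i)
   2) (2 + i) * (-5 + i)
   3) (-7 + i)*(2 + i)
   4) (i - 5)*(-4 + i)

We need to factor i^2 - 10 + i*(-3).
The factored form is (2 + i) * (-5 + i).
2) (2 + i) * (-5 + i)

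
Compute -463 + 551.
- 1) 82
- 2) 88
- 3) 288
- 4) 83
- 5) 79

-463 + 551 = 88
2) 88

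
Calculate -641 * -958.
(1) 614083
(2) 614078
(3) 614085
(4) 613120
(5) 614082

-641 * -958 = 614078
2) 614078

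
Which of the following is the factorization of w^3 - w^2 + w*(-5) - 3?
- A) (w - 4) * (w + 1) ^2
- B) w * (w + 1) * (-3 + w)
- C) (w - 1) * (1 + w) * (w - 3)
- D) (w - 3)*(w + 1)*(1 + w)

We need to factor w^3 - w^2 + w*(-5) - 3.
The factored form is (w - 3)*(w + 1)*(1 + w).
D) (w - 3)*(w + 1)*(1 + w)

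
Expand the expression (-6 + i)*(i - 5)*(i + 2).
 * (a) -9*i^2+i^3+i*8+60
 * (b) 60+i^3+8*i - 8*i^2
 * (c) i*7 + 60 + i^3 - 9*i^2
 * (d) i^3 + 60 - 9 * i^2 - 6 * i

Expanding (-6 + i)*(i - 5)*(i + 2):
= -9*i^2+i^3+i*8+60
a) -9*i^2+i^3+i*8+60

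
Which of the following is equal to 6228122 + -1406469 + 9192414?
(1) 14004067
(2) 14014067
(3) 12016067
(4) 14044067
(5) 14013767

First: 6228122 + -1406469 = 4821653
Then: 4821653 + 9192414 = 14014067
2) 14014067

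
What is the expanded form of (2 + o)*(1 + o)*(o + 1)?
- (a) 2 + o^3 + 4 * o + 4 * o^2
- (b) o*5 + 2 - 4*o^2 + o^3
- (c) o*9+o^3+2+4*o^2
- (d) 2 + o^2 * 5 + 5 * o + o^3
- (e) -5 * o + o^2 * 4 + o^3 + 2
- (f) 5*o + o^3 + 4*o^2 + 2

Expanding (2 + o)*(1 + o)*(o + 1):
= 5*o + o^3 + 4*o^2 + 2
f) 5*o + o^3 + 4*o^2 + 2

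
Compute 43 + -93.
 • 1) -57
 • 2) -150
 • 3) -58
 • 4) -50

43 + -93 = -50
4) -50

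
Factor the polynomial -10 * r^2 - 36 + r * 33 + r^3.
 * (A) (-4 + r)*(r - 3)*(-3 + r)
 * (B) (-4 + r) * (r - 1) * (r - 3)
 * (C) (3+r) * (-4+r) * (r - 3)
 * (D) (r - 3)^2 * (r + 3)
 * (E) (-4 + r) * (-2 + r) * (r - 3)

We need to factor -10 * r^2 - 36 + r * 33 + r^3.
The factored form is (-4 + r)*(r - 3)*(-3 + r).
A) (-4 + r)*(r - 3)*(-3 + r)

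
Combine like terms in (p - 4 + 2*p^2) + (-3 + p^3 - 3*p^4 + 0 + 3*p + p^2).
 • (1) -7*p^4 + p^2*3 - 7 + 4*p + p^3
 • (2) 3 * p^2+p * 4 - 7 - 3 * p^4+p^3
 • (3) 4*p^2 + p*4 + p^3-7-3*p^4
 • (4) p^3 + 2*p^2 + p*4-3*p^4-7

Adding the polynomials and combining like terms:
(p - 4 + 2*p^2) + (-3 + p^3 - 3*p^4 + 0 + 3*p + p^2)
= 3 * p^2+p * 4 - 7 - 3 * p^4+p^3
2) 3 * p^2+p * 4 - 7 - 3 * p^4+p^3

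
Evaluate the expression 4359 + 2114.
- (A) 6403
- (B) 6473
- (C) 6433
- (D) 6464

4359 + 2114 = 6473
B) 6473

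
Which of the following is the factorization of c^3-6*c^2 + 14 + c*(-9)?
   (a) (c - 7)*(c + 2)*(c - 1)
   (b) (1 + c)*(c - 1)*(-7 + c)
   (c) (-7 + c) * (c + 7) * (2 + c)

We need to factor c^3-6*c^2 + 14 + c*(-9).
The factored form is (c - 7)*(c + 2)*(c - 1).
a) (c - 7)*(c + 2)*(c - 1)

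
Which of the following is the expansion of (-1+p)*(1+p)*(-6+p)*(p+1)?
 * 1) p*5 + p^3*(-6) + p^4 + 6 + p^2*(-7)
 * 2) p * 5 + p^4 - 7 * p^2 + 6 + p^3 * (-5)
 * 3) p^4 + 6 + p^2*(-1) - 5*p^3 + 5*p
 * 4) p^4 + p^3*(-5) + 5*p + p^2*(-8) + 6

Expanding (-1+p)*(1+p)*(-6+p)*(p+1):
= p * 5 + p^4 - 7 * p^2 + 6 + p^3 * (-5)
2) p * 5 + p^4 - 7 * p^2 + 6 + p^3 * (-5)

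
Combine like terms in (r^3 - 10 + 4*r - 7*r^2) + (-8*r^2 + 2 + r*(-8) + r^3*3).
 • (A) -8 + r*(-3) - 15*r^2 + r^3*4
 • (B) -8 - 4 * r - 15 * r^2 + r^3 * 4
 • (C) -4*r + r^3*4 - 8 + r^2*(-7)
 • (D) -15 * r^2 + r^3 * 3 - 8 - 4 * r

Adding the polynomials and combining like terms:
(r^3 - 10 + 4*r - 7*r^2) + (-8*r^2 + 2 + r*(-8) + r^3*3)
= -8 - 4 * r - 15 * r^2 + r^3 * 4
B) -8 - 4 * r - 15 * r^2 + r^3 * 4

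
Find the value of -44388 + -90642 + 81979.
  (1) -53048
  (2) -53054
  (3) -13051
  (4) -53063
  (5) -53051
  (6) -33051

First: -44388 + -90642 = -135030
Then: -135030 + 81979 = -53051
5) -53051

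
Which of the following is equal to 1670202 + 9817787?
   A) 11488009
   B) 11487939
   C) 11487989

1670202 + 9817787 = 11487989
C) 11487989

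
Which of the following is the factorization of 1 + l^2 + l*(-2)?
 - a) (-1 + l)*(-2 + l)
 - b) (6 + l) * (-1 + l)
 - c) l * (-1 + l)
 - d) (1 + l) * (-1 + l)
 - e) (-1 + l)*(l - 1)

We need to factor 1 + l^2 + l*(-2).
The factored form is (-1 + l)*(l - 1).
e) (-1 + l)*(l - 1)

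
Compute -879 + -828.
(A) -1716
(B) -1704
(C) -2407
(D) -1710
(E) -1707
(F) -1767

-879 + -828 = -1707
E) -1707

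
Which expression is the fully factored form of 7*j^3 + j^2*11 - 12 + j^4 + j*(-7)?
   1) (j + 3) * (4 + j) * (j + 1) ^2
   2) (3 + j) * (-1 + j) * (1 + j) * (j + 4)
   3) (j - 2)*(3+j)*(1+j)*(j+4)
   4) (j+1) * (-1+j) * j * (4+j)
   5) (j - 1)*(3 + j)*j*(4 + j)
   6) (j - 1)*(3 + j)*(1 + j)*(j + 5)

We need to factor 7*j^3 + j^2*11 - 12 + j^4 + j*(-7).
The factored form is (3 + j) * (-1 + j) * (1 + j) * (j + 4).
2) (3 + j) * (-1 + j) * (1 + j) * (j + 4)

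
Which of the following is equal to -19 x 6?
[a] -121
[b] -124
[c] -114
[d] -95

-19 * 6 = -114
c) -114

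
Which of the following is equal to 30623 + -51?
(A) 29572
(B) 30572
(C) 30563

30623 + -51 = 30572
B) 30572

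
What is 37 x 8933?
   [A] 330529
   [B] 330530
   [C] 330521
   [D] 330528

37 * 8933 = 330521
C) 330521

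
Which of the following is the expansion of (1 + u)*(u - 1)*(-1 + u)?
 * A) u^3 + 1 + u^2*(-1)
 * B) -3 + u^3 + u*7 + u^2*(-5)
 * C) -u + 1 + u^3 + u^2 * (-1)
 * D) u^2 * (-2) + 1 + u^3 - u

Expanding (1 + u)*(u - 1)*(-1 + u):
= -u + 1 + u^3 + u^2 * (-1)
C) -u + 1 + u^3 + u^2 * (-1)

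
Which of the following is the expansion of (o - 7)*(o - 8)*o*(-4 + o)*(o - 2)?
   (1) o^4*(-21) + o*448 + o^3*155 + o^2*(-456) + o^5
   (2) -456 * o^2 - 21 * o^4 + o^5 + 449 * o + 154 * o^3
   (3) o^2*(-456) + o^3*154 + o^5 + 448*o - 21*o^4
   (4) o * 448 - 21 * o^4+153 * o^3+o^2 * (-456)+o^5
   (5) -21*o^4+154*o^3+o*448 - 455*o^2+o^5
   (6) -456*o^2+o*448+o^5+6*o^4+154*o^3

Expanding (o - 7)*(o - 8)*o*(-4 + o)*(o - 2):
= o^2*(-456) + o^3*154 + o^5 + 448*o - 21*o^4
3) o^2*(-456) + o^3*154 + o^5 + 448*o - 21*o^4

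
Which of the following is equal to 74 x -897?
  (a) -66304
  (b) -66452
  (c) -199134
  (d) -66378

74 * -897 = -66378
d) -66378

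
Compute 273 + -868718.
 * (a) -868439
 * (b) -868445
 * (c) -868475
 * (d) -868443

273 + -868718 = -868445
b) -868445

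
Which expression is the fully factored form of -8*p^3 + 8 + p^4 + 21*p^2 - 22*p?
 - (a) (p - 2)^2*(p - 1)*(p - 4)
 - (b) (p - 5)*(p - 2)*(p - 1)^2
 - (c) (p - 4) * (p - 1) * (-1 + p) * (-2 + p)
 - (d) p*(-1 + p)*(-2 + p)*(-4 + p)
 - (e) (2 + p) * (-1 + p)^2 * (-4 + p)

We need to factor -8*p^3 + 8 + p^4 + 21*p^2 - 22*p.
The factored form is (p - 4) * (p - 1) * (-1 + p) * (-2 + p).
c) (p - 4) * (p - 1) * (-1 + p) * (-2 + p)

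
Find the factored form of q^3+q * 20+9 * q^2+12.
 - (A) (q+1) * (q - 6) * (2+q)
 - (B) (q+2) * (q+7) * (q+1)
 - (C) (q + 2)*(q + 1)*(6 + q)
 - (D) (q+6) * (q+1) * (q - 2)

We need to factor q^3+q * 20+9 * q^2+12.
The factored form is (q + 2)*(q + 1)*(6 + q).
C) (q + 2)*(q + 1)*(6 + q)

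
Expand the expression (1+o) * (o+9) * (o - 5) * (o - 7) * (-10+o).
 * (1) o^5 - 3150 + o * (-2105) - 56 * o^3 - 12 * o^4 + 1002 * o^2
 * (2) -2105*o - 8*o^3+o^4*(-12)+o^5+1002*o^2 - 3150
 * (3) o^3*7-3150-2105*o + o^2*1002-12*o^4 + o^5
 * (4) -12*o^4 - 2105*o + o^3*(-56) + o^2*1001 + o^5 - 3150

Expanding (1+o) * (o+9) * (o - 5) * (o - 7) * (-10+o):
= o^5 - 3150 + o * (-2105) - 56 * o^3 - 12 * o^4 + 1002 * o^2
1) o^5 - 3150 + o * (-2105) - 56 * o^3 - 12 * o^4 + 1002 * o^2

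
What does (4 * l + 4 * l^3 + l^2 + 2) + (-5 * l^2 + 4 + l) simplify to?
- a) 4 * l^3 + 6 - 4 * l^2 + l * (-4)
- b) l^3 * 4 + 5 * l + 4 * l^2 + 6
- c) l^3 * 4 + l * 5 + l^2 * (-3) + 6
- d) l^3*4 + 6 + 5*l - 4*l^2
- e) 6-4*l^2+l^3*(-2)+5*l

Adding the polynomials and combining like terms:
(4*l + 4*l^3 + l^2 + 2) + (-5*l^2 + 4 + l)
= l^3*4 + 6 + 5*l - 4*l^2
d) l^3*4 + 6 + 5*l - 4*l^2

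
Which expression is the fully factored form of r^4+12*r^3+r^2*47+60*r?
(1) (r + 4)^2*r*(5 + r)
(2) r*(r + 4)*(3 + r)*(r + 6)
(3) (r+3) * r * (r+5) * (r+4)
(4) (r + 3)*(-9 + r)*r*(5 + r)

We need to factor r^4+12*r^3+r^2*47+60*r.
The factored form is (r+3) * r * (r+5) * (r+4).
3) (r+3) * r * (r+5) * (r+4)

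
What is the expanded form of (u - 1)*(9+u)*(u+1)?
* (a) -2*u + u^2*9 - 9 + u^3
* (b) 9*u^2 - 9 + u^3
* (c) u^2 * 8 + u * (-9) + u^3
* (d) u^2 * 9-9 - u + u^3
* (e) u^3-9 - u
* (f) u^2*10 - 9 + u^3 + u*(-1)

Expanding (u - 1)*(9+u)*(u+1):
= u^2 * 9-9 - u + u^3
d) u^2 * 9-9 - u + u^3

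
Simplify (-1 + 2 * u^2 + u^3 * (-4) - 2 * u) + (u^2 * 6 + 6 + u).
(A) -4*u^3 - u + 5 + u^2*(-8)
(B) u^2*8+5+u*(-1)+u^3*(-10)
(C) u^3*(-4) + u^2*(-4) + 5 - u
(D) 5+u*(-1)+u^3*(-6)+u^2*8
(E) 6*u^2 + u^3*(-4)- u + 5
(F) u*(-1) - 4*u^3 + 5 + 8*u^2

Adding the polynomials and combining like terms:
(-1 + 2*u^2 + u^3*(-4) - 2*u) + (u^2*6 + 6 + u)
= u*(-1) - 4*u^3 + 5 + 8*u^2
F) u*(-1) - 4*u^3 + 5 + 8*u^2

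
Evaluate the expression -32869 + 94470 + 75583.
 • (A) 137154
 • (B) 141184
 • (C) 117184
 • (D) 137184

First: -32869 + 94470 = 61601
Then: 61601 + 75583 = 137184
D) 137184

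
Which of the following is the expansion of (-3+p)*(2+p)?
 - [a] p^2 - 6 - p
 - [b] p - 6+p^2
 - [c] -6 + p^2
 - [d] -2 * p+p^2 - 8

Expanding (-3+p)*(2+p):
= p^2 - 6 - p
a) p^2 - 6 - p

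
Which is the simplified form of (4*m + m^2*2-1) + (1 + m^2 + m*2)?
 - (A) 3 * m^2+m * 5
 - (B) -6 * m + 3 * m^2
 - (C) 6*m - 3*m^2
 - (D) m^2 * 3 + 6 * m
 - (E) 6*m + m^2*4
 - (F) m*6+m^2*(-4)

Adding the polynomials and combining like terms:
(4*m + m^2*2 - 1) + (1 + m^2 + m*2)
= m^2 * 3 + 6 * m
D) m^2 * 3 + 6 * m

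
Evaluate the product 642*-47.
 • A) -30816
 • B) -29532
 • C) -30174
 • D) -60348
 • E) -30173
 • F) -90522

642 * -47 = -30174
C) -30174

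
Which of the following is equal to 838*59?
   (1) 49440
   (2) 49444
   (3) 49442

838 * 59 = 49442
3) 49442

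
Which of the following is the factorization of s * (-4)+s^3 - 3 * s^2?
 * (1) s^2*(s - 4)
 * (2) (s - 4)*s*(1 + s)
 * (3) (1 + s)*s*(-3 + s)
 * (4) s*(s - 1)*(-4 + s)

We need to factor s * (-4)+s^3 - 3 * s^2.
The factored form is (s - 4)*s*(1 + s).
2) (s - 4)*s*(1 + s)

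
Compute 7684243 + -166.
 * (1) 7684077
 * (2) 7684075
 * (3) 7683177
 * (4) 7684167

7684243 + -166 = 7684077
1) 7684077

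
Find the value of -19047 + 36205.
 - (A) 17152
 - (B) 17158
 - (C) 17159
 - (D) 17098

-19047 + 36205 = 17158
B) 17158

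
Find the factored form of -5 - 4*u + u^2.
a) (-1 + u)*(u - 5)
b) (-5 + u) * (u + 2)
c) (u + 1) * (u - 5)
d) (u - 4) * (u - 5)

We need to factor -5 - 4*u + u^2.
The factored form is (u + 1) * (u - 5).
c) (u + 1) * (u - 5)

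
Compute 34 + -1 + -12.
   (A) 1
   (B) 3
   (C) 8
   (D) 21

First: 34 + -1 = 33
Then: 33 + -12 = 21
D) 21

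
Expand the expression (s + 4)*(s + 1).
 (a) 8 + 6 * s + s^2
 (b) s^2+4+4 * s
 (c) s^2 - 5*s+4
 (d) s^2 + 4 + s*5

Expanding (s + 4)*(s + 1):
= s^2 + 4 + s*5
d) s^2 + 4 + s*5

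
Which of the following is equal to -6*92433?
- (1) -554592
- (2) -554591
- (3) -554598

-6 * 92433 = -554598
3) -554598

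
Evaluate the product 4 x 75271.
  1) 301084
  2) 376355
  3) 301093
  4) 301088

4 * 75271 = 301084
1) 301084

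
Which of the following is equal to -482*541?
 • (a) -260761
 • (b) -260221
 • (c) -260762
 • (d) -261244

-482 * 541 = -260762
c) -260762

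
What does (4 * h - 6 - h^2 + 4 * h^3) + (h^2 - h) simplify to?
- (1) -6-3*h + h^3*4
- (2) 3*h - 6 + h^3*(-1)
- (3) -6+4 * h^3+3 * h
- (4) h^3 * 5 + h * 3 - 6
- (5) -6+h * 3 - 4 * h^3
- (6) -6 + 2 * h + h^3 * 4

Adding the polynomials and combining like terms:
(4*h - 6 - h^2 + 4*h^3) + (h^2 - h)
= -6+4 * h^3+3 * h
3) -6+4 * h^3+3 * h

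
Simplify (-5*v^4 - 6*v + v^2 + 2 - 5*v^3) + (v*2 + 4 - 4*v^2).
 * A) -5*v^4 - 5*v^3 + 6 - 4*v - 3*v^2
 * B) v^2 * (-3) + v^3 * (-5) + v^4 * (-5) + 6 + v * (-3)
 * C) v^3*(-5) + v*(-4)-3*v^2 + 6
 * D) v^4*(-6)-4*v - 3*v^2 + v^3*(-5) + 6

Adding the polynomials and combining like terms:
(-5*v^4 - 6*v + v^2 + 2 - 5*v^3) + (v*2 + 4 - 4*v^2)
= -5*v^4 - 5*v^3 + 6 - 4*v - 3*v^2
A) -5*v^4 - 5*v^3 + 6 - 4*v - 3*v^2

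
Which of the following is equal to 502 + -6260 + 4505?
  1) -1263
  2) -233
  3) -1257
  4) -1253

First: 502 + -6260 = -5758
Then: -5758 + 4505 = -1253
4) -1253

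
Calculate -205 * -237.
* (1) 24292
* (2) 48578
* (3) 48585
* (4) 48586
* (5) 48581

-205 * -237 = 48585
3) 48585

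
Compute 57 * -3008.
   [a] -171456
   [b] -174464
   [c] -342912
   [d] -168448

57 * -3008 = -171456
a) -171456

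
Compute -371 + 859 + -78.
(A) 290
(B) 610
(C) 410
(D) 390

First: -371 + 859 = 488
Then: 488 + -78 = 410
C) 410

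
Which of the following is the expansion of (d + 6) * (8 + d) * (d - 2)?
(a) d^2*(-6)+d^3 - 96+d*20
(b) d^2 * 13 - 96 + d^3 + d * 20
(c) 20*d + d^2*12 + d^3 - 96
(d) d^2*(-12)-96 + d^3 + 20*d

Expanding (d + 6) * (8 + d) * (d - 2):
= 20*d + d^2*12 + d^3 - 96
c) 20*d + d^2*12 + d^3 - 96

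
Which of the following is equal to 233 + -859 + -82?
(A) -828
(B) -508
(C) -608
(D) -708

First: 233 + -859 = -626
Then: -626 + -82 = -708
D) -708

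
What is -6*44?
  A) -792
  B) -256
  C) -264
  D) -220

-6 * 44 = -264
C) -264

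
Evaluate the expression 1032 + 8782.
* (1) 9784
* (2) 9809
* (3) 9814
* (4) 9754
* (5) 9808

1032 + 8782 = 9814
3) 9814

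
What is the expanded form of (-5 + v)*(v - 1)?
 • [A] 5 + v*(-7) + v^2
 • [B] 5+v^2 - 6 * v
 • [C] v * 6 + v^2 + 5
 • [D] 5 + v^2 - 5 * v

Expanding (-5 + v)*(v - 1):
= 5+v^2 - 6 * v
B) 5+v^2 - 6 * v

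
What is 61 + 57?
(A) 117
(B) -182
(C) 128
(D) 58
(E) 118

61 + 57 = 118
E) 118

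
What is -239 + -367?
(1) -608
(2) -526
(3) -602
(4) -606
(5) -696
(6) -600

-239 + -367 = -606
4) -606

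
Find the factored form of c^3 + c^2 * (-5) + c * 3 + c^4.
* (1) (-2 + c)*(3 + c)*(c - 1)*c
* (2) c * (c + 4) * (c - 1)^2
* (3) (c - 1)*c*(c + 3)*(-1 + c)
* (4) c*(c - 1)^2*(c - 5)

We need to factor c^3 + c^2 * (-5) + c * 3 + c^4.
The factored form is (c - 1)*c*(c + 3)*(-1 + c).
3) (c - 1)*c*(c + 3)*(-1 + c)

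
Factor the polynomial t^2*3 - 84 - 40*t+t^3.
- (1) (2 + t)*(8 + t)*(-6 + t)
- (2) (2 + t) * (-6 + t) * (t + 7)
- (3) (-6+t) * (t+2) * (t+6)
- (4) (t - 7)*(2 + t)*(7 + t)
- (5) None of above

We need to factor t^2*3 - 84 - 40*t+t^3.
The factored form is (2 + t) * (-6 + t) * (t + 7).
2) (2 + t) * (-6 + t) * (t + 7)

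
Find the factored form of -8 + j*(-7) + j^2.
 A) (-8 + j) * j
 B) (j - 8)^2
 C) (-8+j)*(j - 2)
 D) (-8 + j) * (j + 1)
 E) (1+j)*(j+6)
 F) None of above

We need to factor -8 + j*(-7) + j^2.
The factored form is (-8 + j) * (j + 1).
D) (-8 + j) * (j + 1)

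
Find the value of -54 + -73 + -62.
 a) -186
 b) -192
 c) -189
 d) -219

First: -54 + -73 = -127
Then: -127 + -62 = -189
c) -189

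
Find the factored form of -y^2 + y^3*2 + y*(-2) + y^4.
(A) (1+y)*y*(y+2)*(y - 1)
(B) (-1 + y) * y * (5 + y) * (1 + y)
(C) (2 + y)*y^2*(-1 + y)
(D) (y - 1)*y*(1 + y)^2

We need to factor -y^2 + y^3*2 + y*(-2) + y^4.
The factored form is (1+y)*y*(y+2)*(y - 1).
A) (1+y)*y*(y+2)*(y - 1)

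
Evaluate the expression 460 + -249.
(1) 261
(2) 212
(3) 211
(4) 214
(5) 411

460 + -249 = 211
3) 211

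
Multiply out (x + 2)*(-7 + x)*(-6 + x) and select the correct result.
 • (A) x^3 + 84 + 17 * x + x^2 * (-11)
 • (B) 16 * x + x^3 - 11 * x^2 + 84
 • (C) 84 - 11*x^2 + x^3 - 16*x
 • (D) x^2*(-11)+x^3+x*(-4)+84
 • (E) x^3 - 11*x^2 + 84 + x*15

Expanding (x + 2)*(-7 + x)*(-6 + x):
= 16 * x + x^3 - 11 * x^2 + 84
B) 16 * x + x^3 - 11 * x^2 + 84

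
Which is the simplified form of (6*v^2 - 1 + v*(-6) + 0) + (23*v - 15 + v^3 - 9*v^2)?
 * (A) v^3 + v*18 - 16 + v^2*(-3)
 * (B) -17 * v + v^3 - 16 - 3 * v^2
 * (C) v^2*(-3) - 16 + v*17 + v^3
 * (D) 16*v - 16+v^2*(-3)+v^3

Adding the polynomials and combining like terms:
(6*v^2 - 1 + v*(-6) + 0) + (23*v - 15 + v^3 - 9*v^2)
= v^2*(-3) - 16 + v*17 + v^3
C) v^2*(-3) - 16 + v*17 + v^3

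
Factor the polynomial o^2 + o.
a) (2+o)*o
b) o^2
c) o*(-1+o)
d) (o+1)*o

We need to factor o^2 + o.
The factored form is (o+1)*o.
d) (o+1)*o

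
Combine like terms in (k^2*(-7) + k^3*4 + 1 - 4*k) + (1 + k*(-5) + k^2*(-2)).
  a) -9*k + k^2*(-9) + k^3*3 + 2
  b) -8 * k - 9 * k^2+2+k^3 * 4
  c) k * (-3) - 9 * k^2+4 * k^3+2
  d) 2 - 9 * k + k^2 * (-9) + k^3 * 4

Adding the polynomials and combining like terms:
(k^2*(-7) + k^3*4 + 1 - 4*k) + (1 + k*(-5) + k^2*(-2))
= 2 - 9 * k + k^2 * (-9) + k^3 * 4
d) 2 - 9 * k + k^2 * (-9) + k^3 * 4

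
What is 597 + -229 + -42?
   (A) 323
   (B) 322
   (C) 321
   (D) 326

First: 597 + -229 = 368
Then: 368 + -42 = 326
D) 326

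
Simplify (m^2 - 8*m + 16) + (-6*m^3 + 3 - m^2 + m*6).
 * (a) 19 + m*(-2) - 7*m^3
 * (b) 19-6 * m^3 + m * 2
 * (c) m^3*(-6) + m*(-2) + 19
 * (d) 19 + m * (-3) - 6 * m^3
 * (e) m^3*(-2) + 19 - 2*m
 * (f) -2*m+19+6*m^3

Adding the polynomials and combining like terms:
(m^2 - 8*m + 16) + (-6*m^3 + 3 - m^2 + m*6)
= m^3*(-6) + m*(-2) + 19
c) m^3*(-6) + m*(-2) + 19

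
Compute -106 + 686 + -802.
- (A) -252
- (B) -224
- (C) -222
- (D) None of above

First: -106 + 686 = 580
Then: 580 + -802 = -222
C) -222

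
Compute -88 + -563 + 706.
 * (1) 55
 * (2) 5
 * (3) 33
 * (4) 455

First: -88 + -563 = -651
Then: -651 + 706 = 55
1) 55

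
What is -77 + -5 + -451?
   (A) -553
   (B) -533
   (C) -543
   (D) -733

First: -77 + -5 = -82
Then: -82 + -451 = -533
B) -533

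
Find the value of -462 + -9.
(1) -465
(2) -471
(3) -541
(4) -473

-462 + -9 = -471
2) -471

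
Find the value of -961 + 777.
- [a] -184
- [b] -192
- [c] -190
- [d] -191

-961 + 777 = -184
a) -184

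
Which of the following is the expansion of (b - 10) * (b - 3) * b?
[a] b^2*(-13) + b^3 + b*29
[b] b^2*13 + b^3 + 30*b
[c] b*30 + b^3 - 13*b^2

Expanding (b - 10) * (b - 3) * b:
= b*30 + b^3 - 13*b^2
c) b*30 + b^3 - 13*b^2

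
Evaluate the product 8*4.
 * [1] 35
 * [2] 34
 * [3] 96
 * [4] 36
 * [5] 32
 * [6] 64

8 * 4 = 32
5) 32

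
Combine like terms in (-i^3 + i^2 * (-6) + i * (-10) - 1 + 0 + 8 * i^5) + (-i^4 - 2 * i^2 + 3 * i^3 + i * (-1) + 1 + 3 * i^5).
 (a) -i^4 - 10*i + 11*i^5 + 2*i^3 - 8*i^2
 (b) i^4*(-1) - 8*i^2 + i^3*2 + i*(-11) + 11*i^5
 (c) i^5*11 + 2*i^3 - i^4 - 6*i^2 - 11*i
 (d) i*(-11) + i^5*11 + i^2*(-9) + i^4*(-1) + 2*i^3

Adding the polynomials and combining like terms:
(-i^3 + i^2*(-6) + i*(-10) - 1 + 0 + 8*i^5) + (-i^4 - 2*i^2 + 3*i^3 + i*(-1) + 1 + 3*i^5)
= i^4*(-1) - 8*i^2 + i^3*2 + i*(-11) + 11*i^5
b) i^4*(-1) - 8*i^2 + i^3*2 + i*(-11) + 11*i^5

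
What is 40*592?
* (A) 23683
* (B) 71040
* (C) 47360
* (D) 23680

40 * 592 = 23680
D) 23680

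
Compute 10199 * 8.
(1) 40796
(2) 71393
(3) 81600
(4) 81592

10199 * 8 = 81592
4) 81592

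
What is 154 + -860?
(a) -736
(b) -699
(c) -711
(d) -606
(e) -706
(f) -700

154 + -860 = -706
e) -706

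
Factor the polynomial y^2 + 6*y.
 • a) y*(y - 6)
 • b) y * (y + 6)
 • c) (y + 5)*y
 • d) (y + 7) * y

We need to factor y^2 + 6*y.
The factored form is y * (y + 6).
b) y * (y + 6)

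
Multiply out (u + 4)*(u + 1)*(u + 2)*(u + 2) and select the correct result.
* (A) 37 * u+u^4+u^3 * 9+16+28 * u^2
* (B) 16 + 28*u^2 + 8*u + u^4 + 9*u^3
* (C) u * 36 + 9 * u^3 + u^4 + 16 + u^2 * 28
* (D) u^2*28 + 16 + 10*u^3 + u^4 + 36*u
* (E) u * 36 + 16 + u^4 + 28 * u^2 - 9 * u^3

Expanding (u + 4)*(u + 1)*(u + 2)*(u + 2):
= u * 36 + 9 * u^3 + u^4 + 16 + u^2 * 28
C) u * 36 + 9 * u^3 + u^4 + 16 + u^2 * 28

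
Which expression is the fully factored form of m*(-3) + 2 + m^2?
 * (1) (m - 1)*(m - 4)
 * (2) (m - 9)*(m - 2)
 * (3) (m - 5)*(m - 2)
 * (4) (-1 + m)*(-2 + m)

We need to factor m*(-3) + 2 + m^2.
The factored form is (-1 + m)*(-2 + m).
4) (-1 + m)*(-2 + m)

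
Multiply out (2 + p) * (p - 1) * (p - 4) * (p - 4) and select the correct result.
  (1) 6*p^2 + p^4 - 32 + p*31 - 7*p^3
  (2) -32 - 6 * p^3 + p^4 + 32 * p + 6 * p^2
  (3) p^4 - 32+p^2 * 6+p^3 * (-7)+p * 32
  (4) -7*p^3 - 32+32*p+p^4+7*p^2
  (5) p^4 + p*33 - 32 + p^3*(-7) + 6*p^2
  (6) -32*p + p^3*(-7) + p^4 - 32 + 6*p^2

Expanding (2 + p) * (p - 1) * (p - 4) * (p - 4):
= p^4 - 32+p^2 * 6+p^3 * (-7)+p * 32
3) p^4 - 32+p^2 * 6+p^3 * (-7)+p * 32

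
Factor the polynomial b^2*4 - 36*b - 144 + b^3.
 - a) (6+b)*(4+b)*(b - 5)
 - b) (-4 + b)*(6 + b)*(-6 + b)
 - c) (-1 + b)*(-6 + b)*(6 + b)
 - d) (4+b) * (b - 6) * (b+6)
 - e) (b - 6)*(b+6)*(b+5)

We need to factor b^2*4 - 36*b - 144 + b^3.
The factored form is (4+b) * (b - 6) * (b+6).
d) (4+b) * (b - 6) * (b+6)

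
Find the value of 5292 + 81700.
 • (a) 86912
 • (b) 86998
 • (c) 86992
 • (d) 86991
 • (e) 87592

5292 + 81700 = 86992
c) 86992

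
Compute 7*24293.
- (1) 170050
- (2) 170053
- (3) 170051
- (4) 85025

7 * 24293 = 170051
3) 170051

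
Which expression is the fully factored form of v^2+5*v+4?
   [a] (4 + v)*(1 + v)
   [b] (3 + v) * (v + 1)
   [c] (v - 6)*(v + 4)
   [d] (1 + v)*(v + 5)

We need to factor v^2+5*v+4.
The factored form is (4 + v)*(1 + v).
a) (4 + v)*(1 + v)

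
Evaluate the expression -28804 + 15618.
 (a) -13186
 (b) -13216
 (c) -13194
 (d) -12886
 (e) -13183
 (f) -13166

-28804 + 15618 = -13186
a) -13186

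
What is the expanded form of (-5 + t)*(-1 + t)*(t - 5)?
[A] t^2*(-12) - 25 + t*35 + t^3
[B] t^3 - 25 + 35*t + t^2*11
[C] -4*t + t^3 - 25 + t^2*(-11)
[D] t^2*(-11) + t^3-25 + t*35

Expanding (-5 + t)*(-1 + t)*(t - 5):
= t^2*(-11) + t^3-25 + t*35
D) t^2*(-11) + t^3-25 + t*35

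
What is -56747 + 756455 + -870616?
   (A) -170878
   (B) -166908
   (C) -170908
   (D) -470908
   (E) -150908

First: -56747 + 756455 = 699708
Then: 699708 + -870616 = -170908
C) -170908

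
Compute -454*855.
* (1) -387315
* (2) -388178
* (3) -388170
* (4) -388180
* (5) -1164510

-454 * 855 = -388170
3) -388170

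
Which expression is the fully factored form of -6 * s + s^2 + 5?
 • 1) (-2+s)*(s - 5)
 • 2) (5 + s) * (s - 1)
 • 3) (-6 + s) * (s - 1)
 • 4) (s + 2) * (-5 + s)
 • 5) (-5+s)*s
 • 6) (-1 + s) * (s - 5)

We need to factor -6 * s + s^2 + 5.
The factored form is (-1 + s) * (s - 5).
6) (-1 + s) * (s - 5)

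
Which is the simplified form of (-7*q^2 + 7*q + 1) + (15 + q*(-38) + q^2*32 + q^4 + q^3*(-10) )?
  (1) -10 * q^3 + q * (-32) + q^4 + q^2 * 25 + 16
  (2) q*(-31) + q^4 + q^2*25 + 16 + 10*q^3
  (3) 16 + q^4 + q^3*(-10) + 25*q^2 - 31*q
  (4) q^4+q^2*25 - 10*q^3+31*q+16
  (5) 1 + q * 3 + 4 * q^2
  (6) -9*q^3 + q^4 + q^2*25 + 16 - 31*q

Adding the polynomials and combining like terms:
(-7*q^2 + 7*q + 1) + (15 + q*(-38) + q^2*32 + q^4 + q^3*(-10))
= 16 + q^4 + q^3*(-10) + 25*q^2 - 31*q
3) 16 + q^4 + q^3*(-10) + 25*q^2 - 31*q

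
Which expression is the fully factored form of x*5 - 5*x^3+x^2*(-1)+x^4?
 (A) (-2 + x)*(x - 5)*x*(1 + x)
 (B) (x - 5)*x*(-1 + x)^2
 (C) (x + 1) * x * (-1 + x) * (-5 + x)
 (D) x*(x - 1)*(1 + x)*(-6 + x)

We need to factor x*5 - 5*x^3+x^2*(-1)+x^4.
The factored form is (x + 1) * x * (-1 + x) * (-5 + x).
C) (x + 1) * x * (-1 + x) * (-5 + x)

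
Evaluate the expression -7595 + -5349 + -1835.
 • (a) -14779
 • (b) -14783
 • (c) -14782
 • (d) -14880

First: -7595 + -5349 = -12944
Then: -12944 + -1835 = -14779
a) -14779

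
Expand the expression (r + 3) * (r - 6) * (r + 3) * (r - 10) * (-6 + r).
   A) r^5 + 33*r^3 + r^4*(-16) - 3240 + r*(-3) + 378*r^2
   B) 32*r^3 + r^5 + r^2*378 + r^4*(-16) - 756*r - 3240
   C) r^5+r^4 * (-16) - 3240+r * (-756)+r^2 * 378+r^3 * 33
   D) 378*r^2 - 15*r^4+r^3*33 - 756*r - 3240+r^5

Expanding (r + 3) * (r - 6) * (r + 3) * (r - 10) * (-6 + r):
= r^5+r^4 * (-16) - 3240+r * (-756)+r^2 * 378+r^3 * 33
C) r^5+r^4 * (-16) - 3240+r * (-756)+r^2 * 378+r^3 * 33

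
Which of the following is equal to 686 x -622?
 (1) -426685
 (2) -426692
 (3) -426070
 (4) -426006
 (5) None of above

686 * -622 = -426692
2) -426692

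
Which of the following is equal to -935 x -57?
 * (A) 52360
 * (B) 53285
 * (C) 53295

-935 * -57 = 53295
C) 53295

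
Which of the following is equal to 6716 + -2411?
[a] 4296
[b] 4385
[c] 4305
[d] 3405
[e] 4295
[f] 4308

6716 + -2411 = 4305
c) 4305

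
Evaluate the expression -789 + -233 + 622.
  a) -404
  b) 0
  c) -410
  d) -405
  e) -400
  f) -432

First: -789 + -233 = -1022
Then: -1022 + 622 = -400
e) -400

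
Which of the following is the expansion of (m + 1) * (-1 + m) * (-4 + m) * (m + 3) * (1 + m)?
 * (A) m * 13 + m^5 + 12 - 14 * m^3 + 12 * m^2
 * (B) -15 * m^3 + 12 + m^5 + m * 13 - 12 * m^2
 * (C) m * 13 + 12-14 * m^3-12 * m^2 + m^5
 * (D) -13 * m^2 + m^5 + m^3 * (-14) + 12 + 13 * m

Expanding (m + 1) * (-1 + m) * (-4 + m) * (m + 3) * (1 + m):
= m * 13 + 12-14 * m^3-12 * m^2 + m^5
C) m * 13 + 12-14 * m^3-12 * m^2 + m^5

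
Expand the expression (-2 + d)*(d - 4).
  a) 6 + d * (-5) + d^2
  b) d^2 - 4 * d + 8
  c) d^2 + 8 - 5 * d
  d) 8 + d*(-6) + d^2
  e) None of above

Expanding (-2 + d)*(d - 4):
= 8 + d*(-6) + d^2
d) 8 + d*(-6) + d^2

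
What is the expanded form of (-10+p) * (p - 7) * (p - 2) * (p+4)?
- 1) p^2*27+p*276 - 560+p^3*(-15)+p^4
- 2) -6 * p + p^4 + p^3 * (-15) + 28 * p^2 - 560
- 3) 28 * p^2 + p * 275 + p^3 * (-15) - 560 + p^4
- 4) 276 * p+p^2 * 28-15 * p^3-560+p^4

Expanding (-10+p) * (p - 7) * (p - 2) * (p+4):
= 276 * p+p^2 * 28-15 * p^3-560+p^4
4) 276 * p+p^2 * 28-15 * p^3-560+p^4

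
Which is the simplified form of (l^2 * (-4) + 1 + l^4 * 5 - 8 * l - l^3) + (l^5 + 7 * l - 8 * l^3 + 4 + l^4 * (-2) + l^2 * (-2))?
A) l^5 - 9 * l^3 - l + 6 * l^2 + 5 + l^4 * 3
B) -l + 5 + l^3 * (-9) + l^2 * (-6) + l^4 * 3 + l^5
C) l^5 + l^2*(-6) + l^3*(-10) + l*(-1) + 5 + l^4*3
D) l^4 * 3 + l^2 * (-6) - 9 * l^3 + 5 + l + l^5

Adding the polynomials and combining like terms:
(l^2*(-4) + 1 + l^4*5 - 8*l - l^3) + (l^5 + 7*l - 8*l^3 + 4 + l^4*(-2) + l^2*(-2))
= -l + 5 + l^3 * (-9) + l^2 * (-6) + l^4 * 3 + l^5
B) -l + 5 + l^3 * (-9) + l^2 * (-6) + l^4 * 3 + l^5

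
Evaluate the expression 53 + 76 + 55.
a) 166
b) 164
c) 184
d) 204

First: 53 + 76 = 129
Then: 129 + 55 = 184
c) 184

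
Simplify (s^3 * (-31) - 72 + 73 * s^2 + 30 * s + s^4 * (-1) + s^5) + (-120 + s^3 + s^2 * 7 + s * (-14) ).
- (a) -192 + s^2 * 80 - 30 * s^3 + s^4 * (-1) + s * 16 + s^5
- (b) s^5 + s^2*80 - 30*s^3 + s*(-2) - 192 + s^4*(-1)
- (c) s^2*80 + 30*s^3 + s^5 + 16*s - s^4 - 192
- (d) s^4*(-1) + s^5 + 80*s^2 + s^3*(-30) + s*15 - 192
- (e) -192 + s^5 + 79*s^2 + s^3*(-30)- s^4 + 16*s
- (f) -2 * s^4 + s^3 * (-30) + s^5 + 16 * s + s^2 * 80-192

Adding the polynomials and combining like terms:
(s^3*(-31) - 72 + 73*s^2 + 30*s + s^4*(-1) + s^5) + (-120 + s^3 + s^2*7 + s*(-14))
= -192 + s^2 * 80 - 30 * s^3 + s^4 * (-1) + s * 16 + s^5
a) -192 + s^2 * 80 - 30 * s^3 + s^4 * (-1) + s * 16 + s^5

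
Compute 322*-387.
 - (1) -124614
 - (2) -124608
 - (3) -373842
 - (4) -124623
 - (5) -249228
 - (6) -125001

322 * -387 = -124614
1) -124614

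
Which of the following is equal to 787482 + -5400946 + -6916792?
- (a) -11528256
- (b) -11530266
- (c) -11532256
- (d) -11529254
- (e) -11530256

First: 787482 + -5400946 = -4613464
Then: -4613464 + -6916792 = -11530256
e) -11530256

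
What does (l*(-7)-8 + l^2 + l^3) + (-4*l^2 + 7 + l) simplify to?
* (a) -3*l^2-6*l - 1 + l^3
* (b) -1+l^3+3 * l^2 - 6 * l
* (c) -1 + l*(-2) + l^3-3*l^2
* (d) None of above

Adding the polynomials and combining like terms:
(l*(-7) - 8 + l^2 + l^3) + (-4*l^2 + 7 + l)
= -3*l^2-6*l - 1 + l^3
a) -3*l^2-6*l - 1 + l^3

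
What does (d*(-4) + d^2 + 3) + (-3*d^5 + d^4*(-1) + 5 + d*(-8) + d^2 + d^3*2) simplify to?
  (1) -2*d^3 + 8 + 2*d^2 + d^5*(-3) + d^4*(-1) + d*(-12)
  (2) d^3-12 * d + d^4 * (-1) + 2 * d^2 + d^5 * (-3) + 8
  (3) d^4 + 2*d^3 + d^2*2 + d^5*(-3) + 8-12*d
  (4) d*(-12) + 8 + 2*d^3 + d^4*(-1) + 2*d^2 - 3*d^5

Adding the polynomials and combining like terms:
(d*(-4) + d^2 + 3) + (-3*d^5 + d^4*(-1) + 5 + d*(-8) + d^2 + d^3*2)
= d*(-12) + 8 + 2*d^3 + d^4*(-1) + 2*d^2 - 3*d^5
4) d*(-12) + 8 + 2*d^3 + d^4*(-1) + 2*d^2 - 3*d^5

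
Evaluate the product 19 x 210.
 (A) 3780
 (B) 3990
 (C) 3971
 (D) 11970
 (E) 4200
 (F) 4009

19 * 210 = 3990
B) 3990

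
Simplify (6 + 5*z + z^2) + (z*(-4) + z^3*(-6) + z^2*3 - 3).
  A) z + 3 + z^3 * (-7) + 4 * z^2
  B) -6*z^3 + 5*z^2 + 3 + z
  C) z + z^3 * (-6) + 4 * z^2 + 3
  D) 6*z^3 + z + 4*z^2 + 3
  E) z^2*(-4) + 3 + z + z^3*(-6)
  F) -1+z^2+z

Adding the polynomials and combining like terms:
(6 + 5*z + z^2) + (z*(-4) + z^3*(-6) + z^2*3 - 3)
= z + z^3 * (-6) + 4 * z^2 + 3
C) z + z^3 * (-6) + 4 * z^2 + 3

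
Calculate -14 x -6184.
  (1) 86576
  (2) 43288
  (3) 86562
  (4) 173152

-14 * -6184 = 86576
1) 86576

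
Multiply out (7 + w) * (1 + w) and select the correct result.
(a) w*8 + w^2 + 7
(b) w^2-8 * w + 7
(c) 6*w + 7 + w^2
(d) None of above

Expanding (7 + w) * (1 + w):
= w*8 + w^2 + 7
a) w*8 + w^2 + 7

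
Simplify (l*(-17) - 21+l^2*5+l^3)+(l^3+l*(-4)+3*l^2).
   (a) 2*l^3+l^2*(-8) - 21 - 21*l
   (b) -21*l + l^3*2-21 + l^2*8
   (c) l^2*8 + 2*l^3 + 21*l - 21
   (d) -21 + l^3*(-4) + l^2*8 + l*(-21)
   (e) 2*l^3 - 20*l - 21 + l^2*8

Adding the polynomials and combining like terms:
(l*(-17) - 21 + l^2*5 + l^3) + (l^3 + l*(-4) + 3*l^2)
= -21*l + l^3*2-21 + l^2*8
b) -21*l + l^3*2-21 + l^2*8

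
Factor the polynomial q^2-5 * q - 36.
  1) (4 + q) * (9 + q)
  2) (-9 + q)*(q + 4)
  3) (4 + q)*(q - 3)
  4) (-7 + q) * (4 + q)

We need to factor q^2-5 * q - 36.
The factored form is (-9 + q)*(q + 4).
2) (-9 + q)*(q + 4)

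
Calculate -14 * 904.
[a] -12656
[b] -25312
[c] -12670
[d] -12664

-14 * 904 = -12656
a) -12656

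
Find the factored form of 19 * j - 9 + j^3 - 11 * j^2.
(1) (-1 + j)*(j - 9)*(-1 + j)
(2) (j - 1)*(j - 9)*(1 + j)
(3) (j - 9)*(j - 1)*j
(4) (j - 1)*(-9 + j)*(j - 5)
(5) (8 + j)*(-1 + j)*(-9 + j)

We need to factor 19 * j - 9 + j^3 - 11 * j^2.
The factored form is (-1 + j)*(j - 9)*(-1 + j).
1) (-1 + j)*(j - 9)*(-1 + j)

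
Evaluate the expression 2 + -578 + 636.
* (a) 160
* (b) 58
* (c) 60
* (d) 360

First: 2 + -578 = -576
Then: -576 + 636 = 60
c) 60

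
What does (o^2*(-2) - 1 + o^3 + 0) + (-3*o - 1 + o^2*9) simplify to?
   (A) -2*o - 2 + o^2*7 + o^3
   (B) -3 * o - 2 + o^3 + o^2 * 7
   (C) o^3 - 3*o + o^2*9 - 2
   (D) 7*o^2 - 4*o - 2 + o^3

Adding the polynomials and combining like terms:
(o^2*(-2) - 1 + o^3 + 0) + (-3*o - 1 + o^2*9)
= -3 * o - 2 + o^3 + o^2 * 7
B) -3 * o - 2 + o^3 + o^2 * 7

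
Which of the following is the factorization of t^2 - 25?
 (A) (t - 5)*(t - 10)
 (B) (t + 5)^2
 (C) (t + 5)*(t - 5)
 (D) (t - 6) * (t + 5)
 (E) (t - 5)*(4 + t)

We need to factor t^2 - 25.
The factored form is (t + 5)*(t - 5).
C) (t + 5)*(t - 5)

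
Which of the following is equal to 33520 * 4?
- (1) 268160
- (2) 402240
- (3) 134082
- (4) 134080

33520 * 4 = 134080
4) 134080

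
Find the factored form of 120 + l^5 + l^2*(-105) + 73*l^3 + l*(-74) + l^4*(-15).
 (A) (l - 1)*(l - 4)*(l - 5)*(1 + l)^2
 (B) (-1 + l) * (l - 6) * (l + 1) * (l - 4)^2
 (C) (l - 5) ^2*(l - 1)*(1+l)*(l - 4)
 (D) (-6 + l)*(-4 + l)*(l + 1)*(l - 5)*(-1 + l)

We need to factor 120 + l^5 + l^2*(-105) + 73*l^3 + l*(-74) + l^4*(-15).
The factored form is (-6 + l)*(-4 + l)*(l + 1)*(l - 5)*(-1 + l).
D) (-6 + l)*(-4 + l)*(l + 1)*(l - 5)*(-1 + l)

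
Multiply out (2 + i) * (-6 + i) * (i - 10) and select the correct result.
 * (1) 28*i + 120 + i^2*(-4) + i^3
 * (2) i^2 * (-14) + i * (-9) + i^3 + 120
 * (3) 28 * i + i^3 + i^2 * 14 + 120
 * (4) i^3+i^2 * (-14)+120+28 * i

Expanding (2 + i) * (-6 + i) * (i - 10):
= i^3+i^2 * (-14)+120+28 * i
4) i^3+i^2 * (-14)+120+28 * i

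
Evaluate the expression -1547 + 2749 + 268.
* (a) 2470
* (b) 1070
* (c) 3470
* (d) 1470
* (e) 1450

First: -1547 + 2749 = 1202
Then: 1202 + 268 = 1470
d) 1470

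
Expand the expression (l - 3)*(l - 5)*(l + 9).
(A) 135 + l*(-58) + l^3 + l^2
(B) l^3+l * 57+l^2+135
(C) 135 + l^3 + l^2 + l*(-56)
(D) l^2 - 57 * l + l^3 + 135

Expanding (l - 3)*(l - 5)*(l + 9):
= l^2 - 57 * l + l^3 + 135
D) l^2 - 57 * l + l^3 + 135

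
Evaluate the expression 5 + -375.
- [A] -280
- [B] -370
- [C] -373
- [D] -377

5 + -375 = -370
B) -370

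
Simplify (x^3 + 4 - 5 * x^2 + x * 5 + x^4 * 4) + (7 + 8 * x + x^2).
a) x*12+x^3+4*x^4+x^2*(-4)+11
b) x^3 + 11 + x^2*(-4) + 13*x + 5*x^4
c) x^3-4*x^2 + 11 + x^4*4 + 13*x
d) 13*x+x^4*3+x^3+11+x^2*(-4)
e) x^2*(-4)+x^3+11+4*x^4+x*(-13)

Adding the polynomials and combining like terms:
(x^3 + 4 - 5*x^2 + x*5 + x^4*4) + (7 + 8*x + x^2)
= x^3-4*x^2 + 11 + x^4*4 + 13*x
c) x^3-4*x^2 + 11 + x^4*4 + 13*x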